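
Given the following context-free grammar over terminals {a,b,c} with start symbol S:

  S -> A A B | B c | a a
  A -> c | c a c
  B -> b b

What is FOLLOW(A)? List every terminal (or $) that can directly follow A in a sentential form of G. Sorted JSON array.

FIRST sets, iterate to fixpoint:
pass 1:
  A via A→c: +{c}
  B via B→b b: +{b}
  S via S→A A B: +{c}
  S via S→B c: +{b}
  S via S→a a: +{a}
  FIRST[S]={a,b,c}  FIRST[A]={c}  FIRST[B]={b}
pass 2: done
  FIRST[S]={a,b,c}  FIRST[A]={c}  FIRST[B]={b}

Compute FOLLOW by fixpoint:
FOLLOW(S) := {$}
pass 1:
  S→A A B: FOLLOW(A) ⊇ FIRST(A) = {c}; new: +{c}
  S→A A B: FOLLOW(A) ⊇ FIRST(B) = {b}; new: +{b}
  S→A A B: FOLLOW(B) ⊇ FOLLOW(S) ⊇ {$}; new: +{$}
  S→B c: FOLLOW(B) ⊇ FIRST(c) = {c}; new: +{c}
  FOLLOW(S)={$}  FOLLOW(A)={b,c}  FOLLOW(B)={$,c}
pass 2: (stable)
  FOLLOW(S)={$}  FOLLOW(A)={b,c}  FOLLOW(B)={$,c}

FOLLOW(A) = ["b", "c"]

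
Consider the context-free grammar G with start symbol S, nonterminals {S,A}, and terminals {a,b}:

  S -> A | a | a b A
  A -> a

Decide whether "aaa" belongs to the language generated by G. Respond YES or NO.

Convert to CNF:
  S -> T0 X2 | a
  A -> a
  T0 -> a
  T1 -> b
  X2 -> T1 A

CYK fill:
  [0..0]={A,S,T0}  "a"  orig:{A,S}
  [1..1]={A,S,T0}  "a"  orig:{A,S}
  [2..2]={A,S,T0}  "a"  orig:{A,S}
  [0..1]=∅  "aa"
  [1..2]=∅  "aa"
  [0..2]=∅  "aaa"

S ∉ T[0,2] ⇒ NO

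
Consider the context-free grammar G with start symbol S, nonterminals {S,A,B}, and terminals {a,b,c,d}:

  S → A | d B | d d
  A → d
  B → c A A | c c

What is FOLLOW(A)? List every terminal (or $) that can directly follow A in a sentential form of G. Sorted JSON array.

FIRST iteration:
round 1:
  A via A→d: +{d}
  B via B→c A A: +{c}
  S via S→A: +{d}
  FIRST(S)={d}  FIRST(A)={d}  FIRST(B)={c}
round 2: done
  FIRST(S)={d}  FIRST(A)={d}  FIRST(B)={c}

FOLLOW iteration:
FOLLOW(S) := {$}
iter 1:
  B→c A A: FOLLOW(A) ⊇ FIRST(A) = {d}; new: +{d}
  S→A: FOLLOW(A) ⊇ FOLLOW(S) ⊇ {$}; new: +{$}
  S→d B: FOLLOW(B) ⊇ FOLLOW(S) ⊇ {$}; new: +{$}
  S: {$}  A: {$,d}  B: {$}
iter 2: (stable)
  S: {$}  A: {$,d}  B: {$}

FOLLOW(A) = ["$", "d"]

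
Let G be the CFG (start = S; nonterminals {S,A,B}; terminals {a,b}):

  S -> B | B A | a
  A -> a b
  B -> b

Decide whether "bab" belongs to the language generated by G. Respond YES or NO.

CNF form of G:
  S -> B A | a | b
  A -> T0 T1
  B -> b
  T0 -> a
  T1 -> b

CYK fill:
  cell(0,0) b: {B,S,T1}  orig:{B,S}
  cell(1,1) a: {S,T0}  orig:{S}
  cell(2,2) b: {B,S,T1}  orig:{B,S}
  cell(0,1) ba: ∅
  cell(1,2) ab: {A}
  cell(0,2) bab: {S}

S ∈ T[0,2] ⇒ YES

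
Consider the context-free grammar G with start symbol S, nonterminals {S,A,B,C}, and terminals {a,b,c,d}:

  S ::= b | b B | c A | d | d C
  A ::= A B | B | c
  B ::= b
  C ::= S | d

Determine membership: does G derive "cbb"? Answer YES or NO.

Convert to CNF:
  S -> T0 B | T1 A | T2 C | b | d
  A -> A B | b | c
  B -> b
  C -> T0 B | T1 A | T2 C | b | d
  T0 -> b
  T1 -> c
  T2 -> d

CYK fill:
  T[0,0] 'c' = {A,T1}  orig:{A}
  T[1,1] 'b' = {A,B,C,S,T0}  orig:{A,B,C,S}
  T[2,2] 'b' = {A,B,C,S,T0}  orig:{A,B,C,S}
  T[0,1] 'cb' = {A,C,S}
  T[1,2] 'bb' = {A,C,S}
  T[0,2] 'cbb' = {A,C,S}

S ∈ T[0,2] ⇒ YES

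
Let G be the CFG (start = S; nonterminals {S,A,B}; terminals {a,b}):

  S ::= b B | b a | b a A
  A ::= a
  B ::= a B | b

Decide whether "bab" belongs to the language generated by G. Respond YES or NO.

CNF form of G:
  S -> T1 B | T1 T0 | T1 X2
  A -> a
  B -> T0 B | b
  T0 -> a
  T1 -> b
  X2 -> T0 A

Fill CYK table bottom-up:
  cell(0,0) b: {B,T1}  orig:{B}
  cell(1,1) a: {A,T0}  orig:{A}
  cell(2,2) b: {B,T1}  orig:{B}
  cell(0,1) ba: {S}
  cell(1,2) ab: {B}
  cell(0,2) bab: {S}

S ∈ T[0,2] ⇒ YES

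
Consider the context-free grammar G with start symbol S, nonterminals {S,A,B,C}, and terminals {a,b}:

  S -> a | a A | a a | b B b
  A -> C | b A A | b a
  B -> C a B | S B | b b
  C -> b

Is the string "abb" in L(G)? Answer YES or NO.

CNF form of G:
  S -> T0 X4 | T1 A | T1 T1 | a
  A -> T0 T1 | T0 X2 | b
  B -> C X3 | S B | T0 T0
  C -> b
  T0 -> b
  T1 -> a
  X2 -> A A
  X3 -> T1 B
  X4 -> B T0

Fill CYK table bottom-up:
  cell(0,0) a: {S,T1}  orig:{S}
  cell(1,1) b: {A,C,T0}  orig:{A,C}
  cell(2,2) b: {A,C,T0}  orig:{A,C}
  cell(0,1) ab: {S}
  cell(1,2) bb: {B,X2}  orig:{B}
  cell(0,2) abb: {B,X3}  orig:{B}

S ∉ T[0,2] ⇒ NO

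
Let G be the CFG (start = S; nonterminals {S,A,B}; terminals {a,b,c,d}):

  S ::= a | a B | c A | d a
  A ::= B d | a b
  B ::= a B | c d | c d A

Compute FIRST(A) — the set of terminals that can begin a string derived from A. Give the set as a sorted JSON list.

Compute FIRST by fixpoint:
round 1:
  A via A→a b: +{a}
  B via B→a B: +{a}
  B via B→c d: +{c}
  S via S→a: +{a}
  S via S→c A: +{c}
  S via S→d a: +{d}
  S: {a,c,d}  A: {a}  B: {a,c}
round 2:
  A via A→B d: +{c}
  S: {a,c,d}  A: {a,c}  B: {a,c}
round 3: done
  S: {a,c,d}  A: {a,c}  B: {a,c}

FIRST(A) = ["a", "c"]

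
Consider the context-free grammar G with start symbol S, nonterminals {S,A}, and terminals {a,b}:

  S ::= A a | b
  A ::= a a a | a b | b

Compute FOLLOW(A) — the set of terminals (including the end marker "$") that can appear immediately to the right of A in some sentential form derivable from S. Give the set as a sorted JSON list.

FIRST sets, iterate to fixpoint:
pass 1:
  A via A→a a a: +{a}
  A via A→b: +{b}
  S via S→A a: +{a,b}
  FIRST[S]={a,b}  FIRST[A]={a,b}
pass 2: (no change)
  FIRST[S]={a,b}  FIRST[A]={a,b}

Compute FOLLOW by fixpoint:
FOLLOW(S) := {$}
pass 1:
  S→A a: FOLLOW(A) ⊇ FIRST(a) = {a}; new: +{a}
  FOLLOW(S)={$}  FOLLOW(A)={a}
pass 2: (stable)
  FOLLOW(S)={$}  FOLLOW(A)={a}

FOLLOW(A) = ["a"]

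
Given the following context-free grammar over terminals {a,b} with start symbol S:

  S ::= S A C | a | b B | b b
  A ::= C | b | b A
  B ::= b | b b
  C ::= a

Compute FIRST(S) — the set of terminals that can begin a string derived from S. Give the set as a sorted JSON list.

FIRST iteration:
pass 1:
  A via A→b: +{b}
  B via B→b: +{b}
  C via C→a: +{a}
  S via S→a: +{a}
  S via S→b B: +{b}
  FIRST[S]={a,b}  FIRST[A]={b}  FIRST[B]={b}  FIRST[C]={a}
pass 2:
  A via A→C: +{a}
  FIRST[S]={a,b}  FIRST[A]={a,b}  FIRST[B]={b}  FIRST[C]={a}
pass 3: (stable)
  FIRST[S]={a,b}  FIRST[A]={a,b}  FIRST[B]={b}  FIRST[C]={a}

FIRST(S) = ["a", "b"]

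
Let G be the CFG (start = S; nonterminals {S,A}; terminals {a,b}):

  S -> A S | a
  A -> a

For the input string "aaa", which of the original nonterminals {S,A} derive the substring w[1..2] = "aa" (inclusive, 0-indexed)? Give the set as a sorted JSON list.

CNF form of G:
  S -> A S | a
  A -> a

CYK fill — only the sub-triangle for w[1..2]:
  T[1,1] 'a' = {A,S}
  T[2,2] 'a' = {A,S}
  T[1,2] 'aa' = {S}

Original NTs in T[1,2] deriving "aa": ["S"]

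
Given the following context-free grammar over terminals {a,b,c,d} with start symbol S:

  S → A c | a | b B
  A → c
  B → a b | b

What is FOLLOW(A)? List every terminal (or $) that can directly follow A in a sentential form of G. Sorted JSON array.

FIRST sets, iterate to fixpoint:
pass 1:
  A via A→c: +{c}
  B via B→a b: +{a}
  B via B→b: +{b}
  S via S→A c: +{c}
  S via S→a: +{a}
  S via S→b B: +{b}
  S: {a,b,c}  A: {c}  B: {a,b}
pass 2: (stable)
  S: {a,b,c}  A: {c}  B: {a,b}

FOLLOW sets:
initialize: $ ∈ FOLLOW(S)
iter 1:
  S→A c: FOLLOW(A) ⊇ FIRST(c) = {c}; new: +{c}
  S→b B: FOLLOW(B) ⊇ FOLLOW(S) ⊇ {$}; new: +{$}
  FOLLOW[S]={$}  FOLLOW[A]={c}  FOLLOW[B]={$}
iter 2: — fixpoint
  FOLLOW[S]={$}  FOLLOW[A]={c}  FOLLOW[B]={$}

FOLLOW(A) = ["c"]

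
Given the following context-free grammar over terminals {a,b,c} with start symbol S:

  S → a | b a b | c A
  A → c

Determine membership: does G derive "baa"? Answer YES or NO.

Convert to CNF:
  S -> T0 X3 | T2 A | a
  A -> c
  T0 -> b
  T1 -> a
  T2 -> c
  X3 -> T1 T0

CYK fill:
  [0..0]={T0}  "b"  orig:{}
  [1..1]={S,T1}  "a"  orig:{S}
  [2..2]={S,T1}  "a"  orig:{S}
  [0..1]=∅  "ba"
  [1..2]=∅  "aa"
  [0..2]=∅  "baa"

S ∉ T[0,2] ⇒ NO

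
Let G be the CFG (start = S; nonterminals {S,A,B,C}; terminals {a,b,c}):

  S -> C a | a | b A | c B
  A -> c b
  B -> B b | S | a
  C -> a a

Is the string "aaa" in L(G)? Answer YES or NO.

CNF form of G:
  S -> C T2 | T0 B | T1 A | a
  A -> T0 T1
  B -> B T1 | C T2 | T0 B | T1 A | a
  C -> T2 T2
  T0 -> c
  T1 -> b
  T2 -> a

CYK fill:
  cell(0,0) a: {B,S,T2}  orig:{B,S}
  cell(1,1) a: {B,S,T2}  orig:{B,S}
  cell(2,2) a: {B,S,T2}  orig:{B,S}
  cell(0,1) aa: {C}
  cell(1,2) aa: {C}
  cell(0,2) aaa: {B,S}

S ∈ T[0,2] ⇒ YES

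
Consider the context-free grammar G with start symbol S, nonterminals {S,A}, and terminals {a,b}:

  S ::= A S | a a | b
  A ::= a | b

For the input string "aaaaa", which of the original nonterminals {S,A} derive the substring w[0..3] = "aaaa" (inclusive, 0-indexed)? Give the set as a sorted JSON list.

CNF form of G:
  S -> A S | T0 T0 | b
  A -> a | b
  T0 -> a

CYK table (by increasing span), restricted to cells inside w[0..3]:
  T[0,0] 'a' = {A,T0}  orig:{A}
  T[1,1] 'a' = {A,T0}  orig:{A}
  T[2,2] 'a' = {A,T0}  orig:{A}
  T[3,3] 'a' = {A,T0}  orig:{A}
  T[0,1] 'aa' = {S}
  T[1,2] 'aa' = {S}
  T[2,3] 'aa' = {S}
  T[0,2] 'aaa' = {S}
  T[1,3] 'aaa' = {S}
  T[0,3] 'aaaa' = {S}

Original NTs in T[0,3] deriving "aaaa": ["S"]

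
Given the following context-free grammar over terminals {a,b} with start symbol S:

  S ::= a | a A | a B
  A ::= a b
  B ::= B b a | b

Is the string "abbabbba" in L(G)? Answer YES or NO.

CNF form of G:
  S -> T0 A | T0 B | a
  A -> T0 T1
  B -> B X2 | b
  T0 -> a
  T1 -> b
  X2 -> T1 T0

CYK fill:
  cell(0,0) a: {S,T0}  orig:{S}
  cell(1,1) b: {B,T1}  orig:{B}
  cell(2,2) b: {B,T1}  orig:{B}
  cell(3,3) a: {S,T0}  orig:{S}
  cell(4,4) b: {B,T1}  orig:{B}
  cell(5,5) b: {B,T1}  orig:{B}
  cell(6,6) b: {B,T1}  orig:{B}
  cell(7,7) a: {S,T0}  orig:{S}
  cell(0,1) ab: {A,S}
  cell(1,2) bb: ∅
  cell(2,3) ba: {X2}  orig:{}
  cell(3,4) ab: {A,S}
  cell(4,5) bb: ∅
  cell(5,6) bb: ∅
  cell(6,7) ba: {X2}  orig:{}
  cell(0,2) abb: ∅
  cell(1,3) bba: {B}
  cell(2,4) bab: ∅
  cell(3,5) abb: ∅
  cell(4,6) bbb: ∅
  cell(5,7) bba: {B}
  cell(0,3) abba: {S}
  cell(1,4) bbab: ∅
  cell(2,5) babb: ∅
  cell(3,6) abbb: ∅
  cell(4,7) bbba: ∅
  cell(0,4) abbab: ∅
  cell(1,5) bbabb: ∅
  cell(2,6) babbb: ∅
  cell(3,7) abbba: ∅
  cell(0,5) abbabb: ∅
  cell(1,6) bbabbb: ∅
  cell(2,7) babbba: ∅
  cell(0,6) abbabbb: ∅
  cell(1,7) bbabbba: ∅
  cell(0,7) abbabbba: ∅

S ∉ T[0,7] ⇒ NO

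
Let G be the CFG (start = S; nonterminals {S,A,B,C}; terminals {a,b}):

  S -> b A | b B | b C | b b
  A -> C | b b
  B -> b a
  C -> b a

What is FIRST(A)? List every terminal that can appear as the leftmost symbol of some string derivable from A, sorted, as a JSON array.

Compute FIRST by fixpoint:
iter 1:
  A via A→b b: +{b}
  B via B→b a: +{b}
  C via C→b a: +{b}
  S via S→b A: +{b}
  FIRST[S]={b}  FIRST[A]={b}  FIRST[B]={b}  FIRST[C]={b}
iter 2: — fixpoint
  FIRST[S]={b}  FIRST[A]={b}  FIRST[B]={b}  FIRST[C]={b}

FIRST(A) = ["b"]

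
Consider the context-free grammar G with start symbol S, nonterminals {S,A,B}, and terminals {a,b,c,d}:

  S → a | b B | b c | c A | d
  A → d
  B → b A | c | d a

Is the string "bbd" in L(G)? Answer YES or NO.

CNF form of G:
  S -> T0 B | T0 T3 | T3 A | a | d
  A -> d
  B -> T0 A | T1 T2 | c
  T0 -> b
  T1 -> d
  T2 -> a
  T3 -> c

Fill CYK table bottom-up:
  [0..0]={T0}  "b"  orig:{}
  [1..1]={T0}  "b"  orig:{}
  [2..2]={A,S,T1}  "d"  orig:{A,S}
  [0..1]=∅  "bb"
  [1..2]={B}  "bd"
  [0..2]={S}  "bbd"

S ∈ T[0,2] ⇒ YES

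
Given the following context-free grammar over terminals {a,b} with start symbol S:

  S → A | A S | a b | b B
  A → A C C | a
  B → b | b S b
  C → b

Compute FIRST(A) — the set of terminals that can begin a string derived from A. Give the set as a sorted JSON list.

FIRST sets, iterate to fixpoint:
[1]
  A via A→a: +{a}
  B via B→b: +{b}
  C via C→b: +{b}
  S via S→A: +{a}
  S via S→b B: +{b}
  FIRST[S]={a,b}  FIRST[A]={a}  FIRST[B]={b}  FIRST[C]={b}
[2] done
  FIRST[S]={a,b}  FIRST[A]={a}  FIRST[B]={b}  FIRST[C]={b}

FIRST(A) = ["a"]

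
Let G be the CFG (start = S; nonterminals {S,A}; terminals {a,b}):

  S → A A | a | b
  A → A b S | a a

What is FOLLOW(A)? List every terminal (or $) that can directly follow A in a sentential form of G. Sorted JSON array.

FIRST iteration:
[1]
  A via A→a a: +{a}
  S via S→A A: +{a}
  S via S→b: +{b}
  FIRST(S)={a,b}  FIRST(A)={a}
[2] (stable)
  FIRST(S)={a,b}  FIRST(A)={a}

FOLLOW sets:
FOLLOW(S) := {$}
iter 1:
  A→A b S: FOLLOW(A) ⊇ FIRST(b) = {b}; new: +{b}
  A→A b S: FOLLOW(S) ⊇ FOLLOW(A) ⊇ {b}; new: +{b}
  S→A A: FOLLOW(A) ⊇ FIRST(A) = {a}; new: +{a}
  S→A A: FOLLOW(A) ⊇ FOLLOW(S) ⊇ {$,b}; new: +{$}
  S: {$,b}  A: {$,a,b}
iter 2:
  A→A b S: FOLLOW(S) ⊇ FOLLOW(A) ⊇ {$,a,b}; new: +{a}
  S: {$,a,b}  A: {$,a,b}
iter 3: (no change)
  S: {$,a,b}  A: {$,a,b}

FOLLOW(A) = ["$", "a", "b"]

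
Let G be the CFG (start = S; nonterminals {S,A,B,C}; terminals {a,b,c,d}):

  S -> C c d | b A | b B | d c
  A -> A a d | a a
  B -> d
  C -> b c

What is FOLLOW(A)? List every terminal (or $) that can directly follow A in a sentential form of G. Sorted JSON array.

FIRST iteration:
[1]
  A via A→a a: +{a}
  B via B→d: +{d}
  C via C→b c: +{b}
  S via S→C c d: +{b}
  S via S→d c: +{d}
  FIRST(S)={b,d}  FIRST(A)={a}  FIRST(B)={d}  FIRST(C)={b}
[2] (stable)
  FIRST(S)={b,d}  FIRST(A)={a}  FIRST(B)={d}  FIRST(C)={b}

FOLLOW iteration:
FOLLOW(S) := {$}
pass 1:
  A→A a d: FOLLOW(A) ⊇ FIRST(a) = {a}; new: +{a}
  S→C c d: FOLLOW(C) ⊇ FIRST(c) = {c}; new: +{c}
  S→b A: FOLLOW(A) ⊇ FOLLOW(S) ⊇ {$}; new: +{$}
  S→b B: FOLLOW(B) ⊇ FOLLOW(S) ⊇ {$}; new: +{$}
  FOLLOW(S)={$}  FOLLOW(A)={$,a}  FOLLOW(B)={$}  FOLLOW(C)={c}
pass 2: done
  FOLLOW(S)={$}  FOLLOW(A)={$,a}  FOLLOW(B)={$}  FOLLOW(C)={c}

FOLLOW(A) = ["$", "a"]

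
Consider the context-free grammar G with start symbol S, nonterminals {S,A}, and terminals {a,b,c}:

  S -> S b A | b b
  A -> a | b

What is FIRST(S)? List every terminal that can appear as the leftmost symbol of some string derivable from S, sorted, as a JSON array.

FIRST sets, iterate to fixpoint:
iter 1:
  A via A→a: +{a}
  A via A→b: +{b}
  S via S→b b: +{b}
  FIRST[S]={b}  FIRST[A]={a,b}
iter 2: — fixpoint
  FIRST[S]={b}  FIRST[A]={a,b}

FIRST(S) = ["b"]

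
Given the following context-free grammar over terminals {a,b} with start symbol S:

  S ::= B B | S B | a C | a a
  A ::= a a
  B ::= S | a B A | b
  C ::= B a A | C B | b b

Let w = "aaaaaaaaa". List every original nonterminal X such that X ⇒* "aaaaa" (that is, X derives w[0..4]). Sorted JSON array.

CNF form of G:
  S -> B B | S B | T0 C | T0 T0
  A -> T0 T0
  B -> B B | S B | T0 C | T0 T0 | T0 X2 | b
  C -> B X3 | C B | T1 T1
  T0 -> a
  T1 -> b
  X2 -> B A
  X3 -> T0 A

Fill CYK table bottom-up (cells [i..j] with 0 ≤ i ≤ j ≤ 4 only):
  T[0,0] 'a' = {T0}  orig:{}
  T[1,1] 'a' = {T0}  orig:{}
  T[2,2] 'a' = {T0}  orig:{}
  T[3,3] 'a' = {T0}  orig:{}
  T[4,4] 'a' = {T0}  orig:{}
  T[0,1] 'aa' = {A,B,S}
  T[1,2] 'aa' = {A,B,S}
  T[2,3] 'aa' = {A,B,S}
  T[3,4] 'aa' = {A,B,S}
  T[0,2] 'aaa' = {X3}  orig:{}
  T[1,3] 'aaa' = {X3}  orig:{}
  T[2,4] 'aaa' = {X3}  orig:{}
  T[0,3] 'aaaa' = {B,S,X2}  orig:{B,S}
  T[1,4] 'aaaa' = {B,S,X2}  orig:{B,S}
  T[0,4] 'aaaaa' = {B,C}

Original NTs in T[0,4] deriving "aaaaa": ["B", "C"]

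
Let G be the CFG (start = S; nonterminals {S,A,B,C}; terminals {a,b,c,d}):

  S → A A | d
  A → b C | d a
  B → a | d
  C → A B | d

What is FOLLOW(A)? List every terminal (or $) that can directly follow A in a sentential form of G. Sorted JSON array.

FIRST iteration:
round 1:
  A via A→b C: +{b}
  A via A→d a: +{d}
  B via B→a: +{a}
  B via B→d: +{d}
  C via C→A B: +{b,d}
  S via S→A A: +{b,d}
  S: {b,d}  A: {b,d}  B: {a,d}  C: {b,d}
round 2: (no change)
  S: {b,d}  A: {b,d}  B: {a,d}  C: {b,d}

Compute FOLLOW by fixpoint:
seed FOLLOW(S) with $
iter 1:
  C→A B: FOLLOW(A) ⊇ FIRST(B) = {a,d}; new: +{a,d}
  S→A A: FOLLOW(A) ⊇ FIRST(A) = {b,d}; new: +{b}
  S→A A: FOLLOW(A) ⊇ FOLLOW(S) ⊇ {$}; new: +{$}
  FOLLOW(S)={$}  FOLLOW(A)={$,a,b,d}  FOLLOW(B)={}  FOLLOW(C)={}
iter 2:
  A→b C: FOLLOW(C) ⊇ FOLLOW(A) ⊇ {$,a,b,d}; new: +{$,a,b,d}
  C→A B: FOLLOW(B) ⊇ FOLLOW(C) ⊇ {$,a,b,d}; new: +{$,a,b,d}
  FOLLOW(S)={$}  FOLLOW(A)={$,a,b,d}  FOLLOW(B)={$,a,b,d}  FOLLOW(C)={$,a,b,d}
iter 3: (no change)
  FOLLOW(S)={$}  FOLLOW(A)={$,a,b,d}  FOLLOW(B)={$,a,b,d}  FOLLOW(C)={$,a,b,d}

FOLLOW(A) = ["$", "a", "b", "d"]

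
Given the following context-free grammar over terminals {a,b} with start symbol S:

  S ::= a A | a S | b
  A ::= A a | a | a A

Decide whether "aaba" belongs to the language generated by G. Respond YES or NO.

Convert to CNF:
  S -> T0 A | T0 S | b
  A -> A T0 | T0 A | a
  T0 -> a

Fill CYK table bottom-up:
  [0..0]={A,T0}  "a"  orig:{A}
  [1..1]={A,T0}  "a"  orig:{A}
  [2..2]={S}  "b"
  [3..3]={A,T0}  "a"  orig:{A}
  [0..1]={A,S}  "aa"
  [1..2]={S}  "ab"
  [2..3]=∅  "ba"
  [0..2]={S}  "aab"
  [1..3]=∅  "aba"
  [0..3]=∅  "aaba"

S ∉ T[0,3] ⇒ NO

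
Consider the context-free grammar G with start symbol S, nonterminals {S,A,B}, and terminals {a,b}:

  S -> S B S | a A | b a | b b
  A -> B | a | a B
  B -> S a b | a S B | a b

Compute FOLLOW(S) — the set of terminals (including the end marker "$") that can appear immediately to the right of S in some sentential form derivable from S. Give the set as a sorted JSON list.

FIRST iteration:
[1]
  A via A→a: +{a}
  B via B→a S B: +{a}
  S via S→a A: +{a}
  S via S→b a: +{b}
  FIRST(S)={a,b}  FIRST(A)={a}  FIRST(B)={a}
[2]
  B via B→S a b: +{b}
  FIRST(S)={a,b}  FIRST(A)={a}  FIRST(B)={a,b}
[3]
  A via A→B: +{b}
  FIRST(S)={a,b}  FIRST(A)={a,b}  FIRST(B)={a,b}
[4] — fixpoint
  FIRST(S)={a,b}  FIRST(A)={a,b}  FIRST(B)={a,b}

Compute FOLLOW by fixpoint:
FOLLOW(S) := {$}
pass 1:
  B→S a b: FOLLOW(S) ⊇ FIRST(a) = {a}; new: +{a}
  B→a S B: FOLLOW(S) ⊇ FIRST(B) = {a,b}; new: +{b}
  S→S B S: FOLLOW(B) ⊇ FIRST(S) = {a,b}; new: +{a,b}
  S→a A: FOLLOW(A) ⊇ FOLLOW(S) ⊇ {$,a,b}; new: +{$,a,b}
  FOLLOW[S]={$,a,b}  FOLLOW[A]={$,a,b}  FOLLOW[B]={a,b}
pass 2:
  A→B: FOLLOW(B) ⊇ FOLLOW(A) ⊇ {$,a,b}; new: +{$}
  FOLLOW[S]={$,a,b}  FOLLOW[A]={$,a,b}  FOLLOW[B]={$,a,b}
pass 3: (stable)
  FOLLOW[S]={$,a,b}  FOLLOW[A]={$,a,b}  FOLLOW[B]={$,a,b}

FOLLOW(S) = ["$", "a", "b"]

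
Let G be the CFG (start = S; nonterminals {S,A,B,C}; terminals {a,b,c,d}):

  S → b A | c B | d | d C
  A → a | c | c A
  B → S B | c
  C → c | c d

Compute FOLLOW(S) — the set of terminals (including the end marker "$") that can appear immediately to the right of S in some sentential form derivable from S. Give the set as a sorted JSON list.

Compute FIRST by fixpoint:
iter 1:
  A via A→a: +{a}
  A via A→c: +{c}
  B via B→c: +{c}
  C via C→c: +{c}
  S via S→b A: +{b}
  S via S→c B: +{c}
  S via S→d: +{d}
  S: {b,c,d}  A: {a,c}  B: {c}  C: {c}
iter 2:
  B via B→S B: +{b,d}
  S: {b,c,d}  A: {a,c}  B: {b,c,d}  C: {c}
iter 3: (no change)
  S: {b,c,d}  A: {a,c}  B: {b,c,d}  C: {c}

FOLLOW sets:
FOLLOW(S) := {$}
iter 1:
  B→S B: FOLLOW(S) ⊇ FIRST(B) = {b,c,d}; new: +{b,c,d}
  S→b A: FOLLOW(A) ⊇ FOLLOW(S) ⊇ {$,b,c,d}; new: +{$,b,c,d}
  S→c B: FOLLOW(B) ⊇ FOLLOW(S) ⊇ {$,b,c,d}; new: +{$,b,c,d}
  S→d C: FOLLOW(C) ⊇ FOLLOW(S) ⊇ {$,b,c,d}; new: +{$,b,c,d}
  FOLLOW[S]={$,b,c,d}  FOLLOW[A]={$,b,c,d}  FOLLOW[B]={$,b,c,d}  FOLLOW[C]={$,b,c,d}
iter 2: (no change)
  FOLLOW[S]={$,b,c,d}  FOLLOW[A]={$,b,c,d}  FOLLOW[B]={$,b,c,d}  FOLLOW[C]={$,b,c,d}

FOLLOW(S) = ["$", "b", "c", "d"]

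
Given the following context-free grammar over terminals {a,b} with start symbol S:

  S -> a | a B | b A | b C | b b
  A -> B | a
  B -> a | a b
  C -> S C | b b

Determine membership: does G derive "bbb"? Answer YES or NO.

Convert to CNF:
  S -> T0 B | T1 A | T1 C | T1 T1 | a
  A -> T0 T1 | a
  B -> T0 T1 | a
  C -> S C | T1 T1
  T0 -> a
  T1 -> b

CYK table (by increasing span):
  cell(0,0) b: {T1}  orig:{}
  cell(1,1) b: {T1}  orig:{}
  cell(2,2) b: {T1}  orig:{}
  cell(0,1) bb: {C,S}
  cell(1,2) bb: {C,S}
  cell(0,2) bbb: {S}

S ∈ T[0,2] ⇒ YES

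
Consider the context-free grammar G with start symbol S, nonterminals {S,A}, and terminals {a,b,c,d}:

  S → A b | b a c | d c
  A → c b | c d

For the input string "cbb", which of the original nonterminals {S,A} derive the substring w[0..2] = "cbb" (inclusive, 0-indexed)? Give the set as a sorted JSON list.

Convert to CNF:
  S -> A T1 | T1 X4 | T2 T0
  A -> T0 T1 | T0 T2
  T0 -> c
  T1 -> b
  T2 -> d
  T3 -> a
  X4 -> T3 T0

Fill CYK table bottom-up, restricted to cells inside w[0..2]:
  T[0,0] 'c' = {T0}  orig:{}
  T[1,1] 'b' = {T1}  orig:{}
  T[2,2] 'b' = {T1}  orig:{}
  T[0,1] 'cb' = {A}
  T[1,2] 'bb' = ∅
  T[0,2] 'cbb' = {S}

Original NTs in T[0,2] deriving "cbb": ["S"]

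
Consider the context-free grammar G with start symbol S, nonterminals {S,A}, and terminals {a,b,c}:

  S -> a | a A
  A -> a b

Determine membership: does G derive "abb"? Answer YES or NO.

Convert to CNF:
  S -> T0 A | a
  A -> T0 T1
  T0 -> a
  T1 -> b

Fill CYK table bottom-up:
  [0..0]={S,T0}  "a"  orig:{S}
  [1..1]={T1}  "b"  orig:{}
  [2..2]={T1}  "b"  orig:{}
  [0..1]={A}  "ab"
  [1..2]=∅  "bb"
  [0..2]=∅  "abb"

S ∉ T[0,2] ⇒ NO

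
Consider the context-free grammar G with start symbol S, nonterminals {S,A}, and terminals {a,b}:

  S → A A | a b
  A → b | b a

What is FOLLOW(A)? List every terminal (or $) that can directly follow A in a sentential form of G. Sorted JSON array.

Compute FIRST by fixpoint:
round 1:
  A via A→b: +{b}
  S via S→A A: +{b}
  S via S→a b: +{a}
  S: {a,b}  A: {b}
round 2: done
  S: {a,b}  A: {b}

FOLLOW sets:
FOLLOW(S) := {$}
[1]
  S→A A: FOLLOW(A) ⊇ FIRST(A) = {b}; new: +{b}
  S→A A: FOLLOW(A) ⊇ FOLLOW(S) ⊇ {$}; new: +{$}
  FOLLOW(S)={$}  FOLLOW(A)={$,b}
[2] done
  FOLLOW(S)={$}  FOLLOW(A)={$,b}

FOLLOW(A) = ["$", "b"]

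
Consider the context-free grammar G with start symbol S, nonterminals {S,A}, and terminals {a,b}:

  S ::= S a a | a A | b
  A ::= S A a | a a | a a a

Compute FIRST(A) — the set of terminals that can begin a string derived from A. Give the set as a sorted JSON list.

FIRST sets, iterate to fixpoint:
iter 1:
  A via A→a a: +{a}
  S via S→a A: +{a}
  S via S→b: +{b}
  FIRST(S)={a,b}  FIRST(A)={a}
iter 2:
  A via A→S A a: +{b}
  FIRST(S)={a,b}  FIRST(A)={a,b}
iter 3: done
  FIRST(S)={a,b}  FIRST(A)={a,b}

FIRST(A) = ["a", "b"]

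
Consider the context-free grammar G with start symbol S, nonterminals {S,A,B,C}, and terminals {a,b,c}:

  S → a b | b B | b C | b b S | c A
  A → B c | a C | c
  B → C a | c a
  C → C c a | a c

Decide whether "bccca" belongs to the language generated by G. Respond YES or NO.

CNF form of G:
  S -> T0 A | T1 T2 | T2 B | T2 C | T2 X4
  A -> B T0 | T1 C | c
  B -> C T1 | T0 T1
  C -> C X3 | T1 T0
  T0 -> c
  T1 -> a
  T2 -> b
  X3 -> T0 T1
  X4 -> T2 S

Fill CYK table bottom-up:
  T[0,0] 'b' = {T2}  orig:{}
  T[1,1] 'c' = {A,T0}  orig:{A}
  T[2,2] 'c' = {A,T0}  orig:{A}
  T[3,3] 'c' = {A,T0}  orig:{A}
  T[4,4] 'a' = {T1}  orig:{}
  T[0,1] 'bc' = ∅
  T[1,2] 'cc' = {S}
  T[2,3] 'cc' = {S}
  T[3,4] 'ca' = {B,X3}  orig:{B}
  T[0,2] 'bcc' = {X4}  orig:{}
  T[1,3] 'ccc' = ∅
  T[2,4] 'cca' = ∅
  T[0,3] 'bccc' = ∅
  T[1,4] 'ccca' = ∅
  T[0,4] 'bccca' = ∅

S ∉ T[0,4] ⇒ NO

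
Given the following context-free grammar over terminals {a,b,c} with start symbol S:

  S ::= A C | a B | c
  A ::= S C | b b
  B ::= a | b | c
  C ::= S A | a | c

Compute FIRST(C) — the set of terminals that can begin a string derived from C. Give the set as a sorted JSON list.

Compute FIRST by fixpoint:
pass 1:
  A via A→b b: +{b}
  B via B→a: +{a}
  B via B→b: +{b}
  B via B→c: +{c}
  C via C→a: +{a}
  C via C→c: +{c}
  S via S→A C: +{b}
  S via S→a B: +{a}
  S via S→c: +{c}
  S: {a,b,c}  A: {b}  B: {a,b,c}  C: {a,c}
pass 2:
  A via A→S C: +{a,c}
  C via C→S A: +{b}
  S: {a,b,c}  A: {a,b,c}  B: {a,b,c}  C: {a,b,c}
pass 3: — fixpoint
  S: {a,b,c}  A: {a,b,c}  B: {a,b,c}  C: {a,b,c}

FIRST(C) = ["a", "b", "c"]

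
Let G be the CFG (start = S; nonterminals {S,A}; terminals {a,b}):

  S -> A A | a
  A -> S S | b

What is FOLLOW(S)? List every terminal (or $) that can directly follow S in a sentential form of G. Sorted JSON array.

FIRST sets, iterate to fixpoint:
iter 1:
  A via A→b: +{b}
  S via S→A A: +{b}
  S via S→a: +{a}
  FIRST(S)={a,b}  FIRST(A)={b}
iter 2:
  A via A→S S: +{a}
  FIRST(S)={a,b}  FIRST(A)={a,b}
iter 3: — fixpoint
  FIRST(S)={a,b}  FIRST(A)={a,b}

Compute FOLLOW by fixpoint:
seed FOLLOW(S) with $
pass 1:
  A→S S: FOLLOW(S) ⊇ FIRST(S) = {a,b}; new: +{a,b}
  S→A A: FOLLOW(A) ⊇ FIRST(A) = {a,b}; new: +{a,b}
  S→A A: FOLLOW(A) ⊇ FOLLOW(S) ⊇ {$,a,b}; new: +{$}
  S: {$,a,b}  A: {$,a,b}
pass 2: done
  S: {$,a,b}  A: {$,a,b}

FOLLOW(S) = ["$", "a", "b"]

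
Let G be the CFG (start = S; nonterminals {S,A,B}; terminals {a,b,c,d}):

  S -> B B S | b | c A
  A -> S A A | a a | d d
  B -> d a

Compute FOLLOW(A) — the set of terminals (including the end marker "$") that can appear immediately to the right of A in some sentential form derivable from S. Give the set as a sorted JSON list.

FIRST sets, iterate to fixpoint:
round 1:
  A via A→a a: +{a}
  A via A→d d: +{d}
  B via B→d a: +{d}
  S via S→B B S: +{d}
  S via S→b: +{b}
  S via S→c A: +{c}
  FIRST[S]={b,c,d}  FIRST[A]={a,d}  FIRST[B]={d}
round 2:
  A via A→S A A: +{b,c}
  FIRST[S]={b,c,d}  FIRST[A]={a,b,c,d}  FIRST[B]={d}
round 3: (no change)
  FIRST[S]={b,c,d}  FIRST[A]={a,b,c,d}  FIRST[B]={d}

FOLLOW iteration:
FOLLOW(S) := {$}
iter 1:
  A→S A A: FOLLOW(S) ⊇ FIRST(A) = {a,b,c,d}; new: +{a,b,c,d}
  A→S A A: FOLLOW(A) ⊇ FIRST(A) = {a,b,c,d}; new: +{a,b,c,d}
  S→B B S: FOLLOW(B) ⊇ FIRST(B) = {d}; new: +{d}
  S→B B S: FOLLOW(B) ⊇ FIRST(S) = {b,c,d}; new: +{b,c}
  S→c A: FOLLOW(A) ⊇ FOLLOW(S) ⊇ {$,a,b,c,d}; new: +{$}
  FOLLOW(S)={$,a,b,c,d}  FOLLOW(A)={$,a,b,c,d}  FOLLOW(B)={b,c,d}
iter 2: done
  FOLLOW(S)={$,a,b,c,d}  FOLLOW(A)={$,a,b,c,d}  FOLLOW(B)={b,c,d}

FOLLOW(A) = ["$", "a", "b", "c", "d"]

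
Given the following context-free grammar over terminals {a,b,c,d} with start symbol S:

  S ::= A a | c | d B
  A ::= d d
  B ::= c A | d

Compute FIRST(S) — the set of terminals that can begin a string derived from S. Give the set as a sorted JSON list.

FIRST iteration:
[1]
  A via A→d d: +{d}
  B via B→c A: +{c}
  B via B→d: +{d}
  S via S→A a: +{d}
  S via S→c: +{c}
  S: {c,d}  A: {d}  B: {c,d}
[2] done
  S: {c,d}  A: {d}  B: {c,d}

FIRST(S) = ["c", "d"]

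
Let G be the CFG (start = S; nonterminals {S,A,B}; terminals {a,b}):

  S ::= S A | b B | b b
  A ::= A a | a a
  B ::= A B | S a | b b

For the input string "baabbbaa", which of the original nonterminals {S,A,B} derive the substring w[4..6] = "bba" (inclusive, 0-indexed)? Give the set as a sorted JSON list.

CNF form of G:
  S -> S A | T1 B | T1 T1
  A -> A T0 | T0 T0
  B -> A B | S T0 | T1 T1
  T0 -> a
  T1 -> b

CYK fill (cells [i..j] with 4 ≤ i ≤ j ≤ 6 only):
  T[4,4] 'b' = {T1}  orig:{}
  T[5,5] 'b' = {T1}  orig:{}
  T[6,6] 'a' = {T0}  orig:{}
  T[4,5] 'bb' = {B,S}
  T[5,6] 'ba' = ∅
  T[4,6] 'bba' = {B}

Original NTs in T[4,6] deriving "bba": ["B"]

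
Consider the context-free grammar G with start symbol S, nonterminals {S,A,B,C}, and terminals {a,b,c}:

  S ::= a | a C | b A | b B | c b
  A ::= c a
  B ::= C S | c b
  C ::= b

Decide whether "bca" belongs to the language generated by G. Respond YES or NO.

CNF form of G:
  S -> T0 T2 | T1 C | T2 A | T2 B | a
  A -> T0 T1
  B -> C S | T0 T2
  C -> b
  T0 -> c
  T1 -> a
  T2 -> b

CYK fill:
  cell(0,0) b: {C,T2}  orig:{C}
  cell(1,1) c: {T0}  orig:{}
  cell(2,2) a: {S,T1}  orig:{S}
  cell(0,1) bc: ∅
  cell(1,2) ca: {A}
  cell(0,2) bca: {S}

S ∈ T[0,2] ⇒ YES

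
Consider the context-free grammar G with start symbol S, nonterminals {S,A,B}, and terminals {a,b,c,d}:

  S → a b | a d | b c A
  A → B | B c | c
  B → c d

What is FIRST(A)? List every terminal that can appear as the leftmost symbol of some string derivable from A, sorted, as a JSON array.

Compute FIRST by fixpoint:
round 1:
  A via A→c: +{c}
  B via B→c d: +{c}
  S via S→a b: +{a}
  S via S→b c A: +{b}
  FIRST[S]={a,b}  FIRST[A]={c}  FIRST[B]={c}
round 2: (no change)
  FIRST[S]={a,b}  FIRST[A]={c}  FIRST[B]={c}

FIRST(A) = ["c"]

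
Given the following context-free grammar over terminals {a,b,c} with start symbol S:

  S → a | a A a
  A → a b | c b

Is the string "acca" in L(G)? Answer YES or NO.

CNF form of G:
  S -> T0 X3 | a
  A -> T0 T1 | T2 T1
  T0 -> a
  T1 -> b
  T2 -> c
  X3 -> A T0

Fill CYK table bottom-up:
  [0..0]={S,T0}  "a"  orig:{S}
  [1..1]={T2}  "c"  orig:{}
  [2..2]={T2}  "c"  orig:{}
  [3..3]={S,T0}  "a"  orig:{S}
  [0..1]=∅  "ac"
  [1..2]=∅  "cc"
  [2..3]=∅  "ca"
  [0..2]=∅  "acc"
  [1..3]=∅  "cca"
  [0..3]=∅  "acca"

S ∉ T[0,3] ⇒ NO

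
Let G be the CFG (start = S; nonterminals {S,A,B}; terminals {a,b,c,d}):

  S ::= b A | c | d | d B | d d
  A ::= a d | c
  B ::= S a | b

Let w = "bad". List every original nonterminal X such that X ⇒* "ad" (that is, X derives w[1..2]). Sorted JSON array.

CNF form of G:
  S -> T1 B | T1 T1 | T2 A | c | d
  A -> T0 T1 | c
  B -> S T0 | b
  T0 -> a
  T1 -> d
  T2 -> b

CYK fill (cells [i..j] with 1 ≤ i ≤ j ≤ 2 only):
  [1..1]={T0}  "a"  orig:{}
  [2..2]={S,T1}  "d"  orig:{S}
  [1..2]={A}  "ad"

Original NTs in T[1,2] deriving "ad": ["A"]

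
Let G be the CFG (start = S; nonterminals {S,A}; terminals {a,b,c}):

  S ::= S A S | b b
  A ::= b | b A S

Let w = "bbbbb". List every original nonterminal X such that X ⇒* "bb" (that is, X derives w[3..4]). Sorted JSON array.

CNF form of G:
  S -> S X2 | T0 T0
  A -> T0 X1 | b
  T0 -> b
  X1 -> A S
  X2 -> A S

CYK table (by increasing span) (cells [i..j] with 3 ≤ i ≤ j ≤ 4 only):
  cell(3,3) b: {A,T0}  orig:{A}
  cell(4,4) b: {A,T0}  orig:{A}
  cell(3,4) bb: {S}

Original NTs in T[3,4] deriving "bb": ["S"]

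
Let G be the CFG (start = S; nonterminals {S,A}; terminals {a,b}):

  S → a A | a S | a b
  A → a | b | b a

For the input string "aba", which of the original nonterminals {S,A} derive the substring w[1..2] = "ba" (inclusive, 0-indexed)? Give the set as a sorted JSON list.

CNF form of G:
  S -> T1 A | T1 S | T1 T0
  A -> T0 T1 | a | b
  T0 -> b
  T1 -> a

CYK table (by increasing span), restricted to cells inside w[1..2]:
  T[1,1] 'b' = {A,T0}  orig:{A}
  T[2,2] 'a' = {A,T1}  orig:{A}
  T[1,2] 'ba' = {A}

Original NTs in T[1,2] deriving "ba": ["A"]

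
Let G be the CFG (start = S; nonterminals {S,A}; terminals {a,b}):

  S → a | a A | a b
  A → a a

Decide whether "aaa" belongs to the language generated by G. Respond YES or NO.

CNF form of G:
  S -> T0 A | T0 T1 | a
  A -> T0 T0
  T0 -> a
  T1 -> b

CYK fill:
  [0..0]={S,T0}  "a"  orig:{S}
  [1..1]={S,T0}  "a"  orig:{S}
  [2..2]={S,T0}  "a"  orig:{S}
  [0..1]={A}  "aa"
  [1..2]={A}  "aa"
  [0..2]={S}  "aaa"

S ∈ T[0,2] ⇒ YES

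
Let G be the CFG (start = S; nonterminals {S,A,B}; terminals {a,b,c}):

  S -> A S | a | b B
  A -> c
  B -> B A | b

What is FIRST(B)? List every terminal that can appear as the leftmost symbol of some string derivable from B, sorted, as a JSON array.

FIRST iteration:
pass 1:
  A via A→c: +{c}
  B via B→b: +{b}
  S via S→A S: +{c}
  S via S→a: +{a}
  S via S→b B: +{b}
  S: {a,b,c}  A: {c}  B: {b}
pass 2: (no change)
  S: {a,b,c}  A: {c}  B: {b}

FIRST(B) = ["b"]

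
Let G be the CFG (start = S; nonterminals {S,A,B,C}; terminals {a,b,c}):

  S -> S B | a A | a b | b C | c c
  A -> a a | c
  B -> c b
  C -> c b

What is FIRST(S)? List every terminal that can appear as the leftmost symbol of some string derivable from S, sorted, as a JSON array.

FIRST sets, iterate to fixpoint:
pass 1:
  A via A→a a: +{a}
  A via A→c: +{c}
  B via B→c b: +{c}
  C via C→c b: +{c}
  S via S→a A: +{a}
  S via S→b C: +{b}
  S via S→c c: +{c}
  FIRST(S)={a,b,c}  FIRST(A)={a,c}  FIRST(B)={c}  FIRST(C)={c}
pass 2: (stable)
  FIRST(S)={a,b,c}  FIRST(A)={a,c}  FIRST(B)={c}  FIRST(C)={c}

FIRST(S) = ["a", "b", "c"]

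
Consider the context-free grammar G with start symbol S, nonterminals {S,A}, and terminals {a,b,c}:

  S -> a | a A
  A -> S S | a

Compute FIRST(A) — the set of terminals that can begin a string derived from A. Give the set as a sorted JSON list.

FIRST iteration:
round 1:
  A via A→a: +{a}
  S via S→a: +{a}
  S: {a}  A: {a}
round 2: (no change)
  S: {a}  A: {a}

FIRST(A) = ["a"]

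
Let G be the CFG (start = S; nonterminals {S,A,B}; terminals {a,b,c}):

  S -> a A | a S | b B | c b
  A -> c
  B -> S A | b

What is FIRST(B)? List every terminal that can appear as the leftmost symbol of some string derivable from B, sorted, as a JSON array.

Compute FIRST by fixpoint:
iter 1:
  A via A→c: +{c}
  B via B→b: +{b}
  S via S→a A: +{a}
  S via S→b B: +{b}
  S via S→c b: +{c}
  FIRST[S]={a,b,c}  FIRST[A]={c}  FIRST[B]={b}
iter 2:
  B via B→S A: +{a,c}
  FIRST[S]={a,b,c}  FIRST[A]={c}  FIRST[B]={a,b,c}
iter 3: (stable)
  FIRST[S]={a,b,c}  FIRST[A]={c}  FIRST[B]={a,b,c}

FIRST(B) = ["a", "b", "c"]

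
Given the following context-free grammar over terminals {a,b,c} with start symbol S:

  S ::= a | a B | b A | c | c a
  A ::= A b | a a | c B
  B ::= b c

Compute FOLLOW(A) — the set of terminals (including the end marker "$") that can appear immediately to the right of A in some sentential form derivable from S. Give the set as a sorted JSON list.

FIRST iteration:
round 1:
  A via A→a a: +{a}
  A via A→c B: +{c}
  B via B→b c: +{b}
  S via S→a: +{a}
  S via S→b A: +{b}
  S via S→c: +{c}
  S: {a,b,c}  A: {a,c}  B: {b}
round 2: (no change)
  S: {a,b,c}  A: {a,c}  B: {b}

Compute FOLLOW by fixpoint:
seed FOLLOW(S) with $
iter 1:
  A→A b: FOLLOW(A) ⊇ FIRST(b) = {b}; new: +{b}
  A→c B: FOLLOW(B) ⊇ FOLLOW(A) ⊇ {b}; new: +{b}
  S→a B: FOLLOW(B) ⊇ FOLLOW(S) ⊇ {$}; new: +{$}
  S→b A: FOLLOW(A) ⊇ FOLLOW(S) ⊇ {$}; new: +{$}
  FOLLOW[S]={$}  FOLLOW[A]={$,b}  FOLLOW[B]={$,b}
iter 2: (stable)
  FOLLOW[S]={$}  FOLLOW[A]={$,b}  FOLLOW[B]={$,b}

FOLLOW(A) = ["$", "b"]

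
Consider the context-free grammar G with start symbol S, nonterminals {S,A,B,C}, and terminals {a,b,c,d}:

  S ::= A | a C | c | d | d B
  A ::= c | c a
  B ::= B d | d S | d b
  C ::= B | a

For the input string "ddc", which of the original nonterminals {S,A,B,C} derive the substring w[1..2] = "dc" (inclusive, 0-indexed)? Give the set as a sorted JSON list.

Convert to CNF:
  S -> T0 T1 | T1 C | T2 B | c | d
  A -> T0 T1 | c
  B -> B T2 | T2 S | T2 T3
  C -> B T2 | T2 S | T2 T3 | a
  T0 -> c
  T1 -> a
  T2 -> d
  T3 -> b

CYK fill, restricted to cells inside w[1..2]:
  [1..1]={S,T2}  "d"  orig:{S}
  [2..2]={A,S,T0}  "c"  orig:{A,S}
  [1..2]={B,C}  "dc"

Original NTs in T[1,2] deriving "dc": ["B", "C"]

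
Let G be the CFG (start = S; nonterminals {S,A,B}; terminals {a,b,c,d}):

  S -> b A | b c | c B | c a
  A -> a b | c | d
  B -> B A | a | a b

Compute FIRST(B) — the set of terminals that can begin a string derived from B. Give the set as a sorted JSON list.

FIRST iteration:
[1]
  A via A→a b: +{a}
  A via A→c: +{c}
  A via A→d: +{d}
  B via B→a: +{a}
  S via S→b A: +{b}
  S via S→c B: +{c}
  FIRST(S)={b,c}  FIRST(A)={a,c,d}  FIRST(B)={a}
[2] — fixpoint
  FIRST(S)={b,c}  FIRST(A)={a,c,d}  FIRST(B)={a}

FIRST(B) = ["a"]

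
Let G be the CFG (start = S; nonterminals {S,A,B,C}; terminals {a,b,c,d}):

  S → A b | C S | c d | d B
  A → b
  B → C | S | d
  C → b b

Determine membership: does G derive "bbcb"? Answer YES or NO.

Convert to CNF:
  S -> A T0 | C S | T1 T2 | T2 B
  A -> b
  B -> A T0 | C S | T0 T0 | T1 T2 | T2 B | d
  C -> T0 T0
  T0 -> b
  T1 -> c
  T2 -> d

CYK table (by increasing span):
  cell(0,0) b: {A,T0}  orig:{A}
  cell(1,1) b: {A,T0}  orig:{A}
  cell(2,2) c: {T1}  orig:{}
  cell(3,3) b: {A,T0}  orig:{A}
  cell(0,1) bb: {B,C,S}
  cell(1,2) bc: ∅
  cell(2,3) cb: ∅
  cell(0,2) bbc: ∅
  cell(1,3) bcb: ∅
  cell(0,3) bbcb: ∅

S ∉ T[0,3] ⇒ NO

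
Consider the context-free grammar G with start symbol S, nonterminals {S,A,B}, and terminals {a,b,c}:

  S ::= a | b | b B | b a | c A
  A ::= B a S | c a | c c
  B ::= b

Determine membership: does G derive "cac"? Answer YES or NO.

Convert to CNF:
  S -> T1 A | T2 B | T2 T0 | a | b
  A -> B X3 | T1 T0 | T1 T1
  B -> b
  T0 -> a
  T1 -> c
  T2 -> b
  X3 -> T0 S

Fill CYK table bottom-up:
  T[0,0] 'c' = {T1}  orig:{}
  T[1,1] 'a' = {S,T0}  orig:{S}
  T[2,2] 'c' = {T1}  orig:{}
  T[0,1] 'ca' = {A}
  T[1,2] 'ac' = ∅
  T[0,2] 'cac' = ∅

S ∉ T[0,2] ⇒ NO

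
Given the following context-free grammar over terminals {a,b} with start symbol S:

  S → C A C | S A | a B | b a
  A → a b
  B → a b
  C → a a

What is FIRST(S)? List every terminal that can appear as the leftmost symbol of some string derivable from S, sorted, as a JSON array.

FIRST sets, iterate to fixpoint:
iter 1:
  A via A→a b: +{a}
  B via B→a b: +{a}
  C via C→a a: +{a}
  S via S→C A C: +{a}
  S via S→b a: +{b}
  S: {a,b}  A: {a}  B: {a}  C: {a}
iter 2: — fixpoint
  S: {a,b}  A: {a}  B: {a}  C: {a}

FIRST(S) = ["a", "b"]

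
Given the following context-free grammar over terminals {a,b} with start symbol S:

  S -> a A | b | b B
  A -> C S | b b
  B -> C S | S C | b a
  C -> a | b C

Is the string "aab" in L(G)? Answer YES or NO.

Convert to CNF:
  S -> T0 B | T1 A | b
  A -> C S | T0 T0
  B -> C S | S C | T0 T1
  C -> T0 C | a
  T0 -> b
  T1 -> a

Fill CYK table bottom-up:
  T[0,0] 'a' = {C,T1}  orig:{C}
  T[1,1] 'a' = {C,T1}  orig:{C}
  T[2,2] 'b' = {S,T0}  orig:{S}
  T[0,1] 'aa' = ∅
  T[1,2] 'ab' = {A,B}
  T[0,2] 'aab' = {S}

S ∈ T[0,2] ⇒ YES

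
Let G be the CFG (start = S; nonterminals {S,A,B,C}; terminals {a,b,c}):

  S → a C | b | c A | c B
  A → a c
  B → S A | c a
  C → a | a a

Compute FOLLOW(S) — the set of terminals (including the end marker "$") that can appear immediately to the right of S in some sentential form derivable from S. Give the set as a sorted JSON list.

FIRST iteration:
iter 1:
  A via A→a c: +{a}
  B via B→c a: +{c}
  C via C→a: +{a}
  S via S→a C: +{a}
  S via S→b: +{b}
  S via S→c A: +{c}
  S: {a,b,c}  A: {a}  B: {c}  C: {a}
iter 2:
  B via B→S A: +{a,b}
  S: {a,b,c}  A: {a}  B: {a,b,c}  C: {a}
iter 3: done
  S: {a,b,c}  A: {a}  B: {a,b,c}  C: {a}

FOLLOW iteration:
FOLLOW(S) := {$}
[1]
  B→S A: FOLLOW(S) ⊇ FIRST(A) = {a}; new: +{a}
  S→a C: FOLLOW(C) ⊇ FOLLOW(S) ⊇ {$,a}; new: +{$,a}
  S→c A: FOLLOW(A) ⊇ FOLLOW(S) ⊇ {$,a}; new: +{$,a}
  S→c B: FOLLOW(B) ⊇ FOLLOW(S) ⊇ {$,a}; new: +{$,a}
  FOLLOW(S)={$,a}  FOLLOW(A)={$,a}  FOLLOW(B)={$,a}  FOLLOW(C)={$,a}
[2] (no change)
  FOLLOW(S)={$,a}  FOLLOW(A)={$,a}  FOLLOW(B)={$,a}  FOLLOW(C)={$,a}

FOLLOW(S) = ["$", "a"]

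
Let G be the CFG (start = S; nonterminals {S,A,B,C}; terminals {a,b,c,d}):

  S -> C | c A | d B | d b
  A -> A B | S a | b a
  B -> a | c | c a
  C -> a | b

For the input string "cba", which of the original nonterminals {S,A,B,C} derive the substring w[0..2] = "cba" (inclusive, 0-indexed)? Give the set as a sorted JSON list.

CNF form of G:
  S -> T2 A | T3 B | T3 T1 | a | b
  A -> A B | S T0 | T1 T0
  B -> T2 T0 | a | c
  C -> a | b
  T0 -> a
  T1 -> b
  T2 -> c
  T3 -> d

CYK fill, restricted to cells inside w[0..2]:
  T[0,0] 'c' = {B,T2}  orig:{B}
  T[1,1] 'b' = {C,S,T1}  orig:{C,S}
  T[2,2] 'a' = {B,C,S,T0}  orig:{B,C,S}
  T[0,1] 'cb' = ∅
  T[1,2] 'ba' = {A}
  T[0,2] 'cba' = {S}

Original NTs in T[0,2] deriving "cba": ["S"]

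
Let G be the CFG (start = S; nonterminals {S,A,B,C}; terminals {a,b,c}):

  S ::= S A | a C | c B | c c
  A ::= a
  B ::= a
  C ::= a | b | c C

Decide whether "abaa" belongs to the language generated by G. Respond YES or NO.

Convert to CNF:
  S -> S A | T0 B | T0 T0 | T1 C
  A -> a
  B -> a
  C -> T0 C | a | b
  T0 -> c
  T1 -> a

Fill CYK table bottom-up:
  T[0,0] 'a' = {A,B,C,T1}  orig:{A,B,C}
  T[1,1] 'b' = {C}
  T[2,2] 'a' = {A,B,C,T1}  orig:{A,B,C}
  T[3,3] 'a' = {A,B,C,T1}  orig:{A,B,C}
  T[0,1] 'ab' = {S}
  T[1,2] 'ba' = ∅
  T[2,3] 'aa' = {S}
  T[0,2] 'aba' = {S}
  T[1,3] 'baa' = ∅
  T[0,3] 'abaa' = {S}

S ∈ T[0,3] ⇒ YES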